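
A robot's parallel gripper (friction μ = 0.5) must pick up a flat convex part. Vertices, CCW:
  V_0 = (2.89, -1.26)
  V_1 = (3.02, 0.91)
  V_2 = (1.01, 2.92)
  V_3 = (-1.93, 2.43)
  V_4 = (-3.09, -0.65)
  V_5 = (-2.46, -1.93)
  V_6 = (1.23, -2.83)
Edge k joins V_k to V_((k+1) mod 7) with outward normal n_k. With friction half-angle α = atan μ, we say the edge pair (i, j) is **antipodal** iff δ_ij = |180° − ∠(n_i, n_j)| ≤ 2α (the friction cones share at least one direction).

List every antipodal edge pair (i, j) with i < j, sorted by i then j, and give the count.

α = atan 0.5 = 26.57°;  2α = 53.13°
n_0 = (+0.9982, -0.0598)
n_1 = (+0.7071, +0.7071)
n_2 = (-0.1644, +0.9864)
n_3 = (-0.9358, +0.3525)
n_4 = (-0.8972, -0.4416)
n_5 = (-0.2370, -0.9715)
n_6 = (+0.6871, -0.7265)
  (0,1): δ = 131.57°  ·
  (0,2): δ = 77.11°  ·
  (0,3): δ = 17.21°  ✓
  (0,4): δ = 29.63°  ✓
  (0,5): δ = 79.72°  ·
  (0,6): δ = 136.83°  ·
  (1,2): δ = 125.54°  ·
  (1,3): δ = 65.64°  ·
  (1,4): δ = 18.79°  ✓
  (1,5): δ = 31.29°  ✓
  (1,6): δ = 88.40°  ·
  (2,3): δ = 120.10°  ·
  (2,4): δ = 73.26°  ·
  (2,5): δ = 23.17°  ✓
  (2,6): δ = 33.94°  ✓
  (3,4): δ = 133.16°  ·
  (3,5): δ = 83.07°  ·
  (3,6): δ = 25.96°  ✓
  (4,5): δ = 129.91°  ·
  (4,6): δ = 72.80°  ·
  (5,6): δ = 122.89°  ·
antipodal pairs: 7

count = 7; pairs: (0,3), (0,4), (1,4), (1,5), (2,5), (2,6), (3,6)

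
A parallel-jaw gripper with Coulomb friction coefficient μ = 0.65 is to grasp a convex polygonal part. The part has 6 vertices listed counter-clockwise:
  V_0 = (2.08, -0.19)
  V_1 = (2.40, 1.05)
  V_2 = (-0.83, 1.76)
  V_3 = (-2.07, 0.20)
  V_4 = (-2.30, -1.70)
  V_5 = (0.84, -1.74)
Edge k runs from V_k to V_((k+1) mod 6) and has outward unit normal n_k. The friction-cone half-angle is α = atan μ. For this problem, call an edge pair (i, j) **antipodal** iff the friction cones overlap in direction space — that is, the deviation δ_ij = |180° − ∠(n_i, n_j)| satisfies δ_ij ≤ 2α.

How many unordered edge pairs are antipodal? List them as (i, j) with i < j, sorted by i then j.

α = atan 0.65 = 33.02°;  2α = 66.05°
n_0 = (+0.9683, -0.2499)
n_1 = (+0.2147, +0.9767)
n_2 = (-0.7828, +0.6222)
n_3 = (-0.9928, +0.1202)
n_4 = (-0.0127, -0.9999)
n_5 = (+0.7809, -0.6247)
  (0,1): δ = 87.93°  ·
  (0,2): δ = 24.01°  ✓
  (0,3): δ = 7.57°  ✓
  (0,4): δ = 103.74°  ·
  (0,5): δ = 155.81°  ·
  (1,2): δ = 116.08°  ·
  (1,3): δ = 84.50°  ·
  (1,4): δ = 11.67°  ✓
  (1,5): δ = 63.74°  ✓
  (2,3): δ = 148.42°  ·
  (2,4): δ = 52.25°  ✓
  (2,5): δ = 0.18°  ✓
  (3,4): δ = 83.83°  ·
  (3,5): δ = 31.76°  ✓
  (4,5): δ = 127.93°  ·
antipodal pairs: 7

count = 7; pairs: (0,2), (0,3), (1,4), (1,5), (2,4), (2,5), (3,5)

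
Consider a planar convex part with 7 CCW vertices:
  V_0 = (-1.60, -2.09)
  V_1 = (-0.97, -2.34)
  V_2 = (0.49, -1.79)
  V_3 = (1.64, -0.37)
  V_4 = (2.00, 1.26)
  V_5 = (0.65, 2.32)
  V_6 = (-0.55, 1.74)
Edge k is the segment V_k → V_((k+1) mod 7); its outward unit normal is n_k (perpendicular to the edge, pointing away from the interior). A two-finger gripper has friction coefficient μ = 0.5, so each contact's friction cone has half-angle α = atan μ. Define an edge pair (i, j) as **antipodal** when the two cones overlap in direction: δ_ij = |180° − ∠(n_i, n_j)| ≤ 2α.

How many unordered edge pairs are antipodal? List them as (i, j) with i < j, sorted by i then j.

α = atan 0.5 = 26.57°;  2α = 53.13°
n_0 = (-0.3688, -0.9295)
n_1 = (+0.3525, -0.9358)
n_2 = (+0.7771, -0.6294)
n_3 = (+0.9765, -0.2157)
n_4 = (+0.6176, +0.7865)
n_5 = (-0.4352, +0.9003)
n_6 = (-0.9644, +0.2644)
  (0,1): δ = 137.71°  ·
  (0,2): δ = 107.36°  ·
  (0,3): δ = 80.81°  ·
  (0,4): δ = 16.49°  ✓
  (0,5): δ = 47.44°  ✓
  (0,6): δ = 96.31°  ·
  (1,2): δ = 149.64°  ·
  (1,3): δ = 123.10°  ·
  (1,4): δ = 58.78°  ·
  (1,5): δ = 5.15°  ✓
  (1,6): δ = 54.03°  ·
  (2,3): δ = 153.45°  ·
  (2,4): δ = 89.14°  ·
  (2,5): δ = 25.20°  ✓
  (2,6): δ = 23.67°  ✓
  (3,4): δ = 115.68°  ·
  (3,5): δ = 51.75°  ✓
  (3,6): δ = 2.88°  ✓
  (4,5): δ = 116.07°  ·
  (4,6): δ = 67.19°  ·
  (5,6): δ = 131.13°  ·
antipodal pairs: 7

count = 7; pairs: (0,4), (0,5), (1,5), (2,5), (2,6), (3,5), (3,6)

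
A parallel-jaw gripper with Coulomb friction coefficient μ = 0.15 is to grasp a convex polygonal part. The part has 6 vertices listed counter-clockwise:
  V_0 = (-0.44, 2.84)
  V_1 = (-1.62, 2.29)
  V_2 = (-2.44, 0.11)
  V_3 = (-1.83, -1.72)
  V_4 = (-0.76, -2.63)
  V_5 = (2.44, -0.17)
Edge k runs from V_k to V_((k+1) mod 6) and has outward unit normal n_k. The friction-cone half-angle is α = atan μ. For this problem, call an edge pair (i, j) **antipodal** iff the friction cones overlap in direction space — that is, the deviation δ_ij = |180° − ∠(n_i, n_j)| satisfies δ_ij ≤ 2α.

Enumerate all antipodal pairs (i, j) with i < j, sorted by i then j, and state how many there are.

count = 2; pairs: (0,4), (3,5)

α = atan 0.15 = 8.53°;  2α = 17.06°
n_0 = (-0.4225, +0.9064)
n_1 = (-0.9360, +0.3521)
n_2 = (-0.9487, -0.3162)
n_3 = (-0.6479, -0.7618)
n_4 = (+0.6095, -0.7928)
n_5 = (+0.7225, +0.6913)
  (0,1): δ = 135.60°  ·
  (0,2): δ = 96.56°  ·
  (0,3): δ = 65.37°  ·
  (0,4): δ = 12.56°  ✓
  (0,5): δ = 108.75°  ·
  (1,2): δ = 140.95°  ·
  (1,3): δ = 109.77°  ·
  (1,4): δ = 31.84°  ·
  (1,5): δ = 64.35°  ·
  (2,3): δ = 148.82°  ·
  (2,4): δ = 70.88°  ·
  (2,5): δ = 25.30°  ·
  (3,4): δ = 102.07°  ·
  (3,5): δ = 5.88°  ✓
  (4,5): δ = 83.82°  ·
antipodal pairs: 2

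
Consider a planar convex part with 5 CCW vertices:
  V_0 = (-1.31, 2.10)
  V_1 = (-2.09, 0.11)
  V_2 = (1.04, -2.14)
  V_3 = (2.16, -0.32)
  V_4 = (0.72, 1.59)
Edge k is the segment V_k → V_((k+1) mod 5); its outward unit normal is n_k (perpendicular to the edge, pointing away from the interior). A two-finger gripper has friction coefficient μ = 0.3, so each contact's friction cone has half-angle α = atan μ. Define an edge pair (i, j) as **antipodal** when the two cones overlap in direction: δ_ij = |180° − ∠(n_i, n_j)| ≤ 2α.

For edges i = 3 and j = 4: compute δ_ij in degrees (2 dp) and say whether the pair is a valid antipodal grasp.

α = atan 0.3 = 16.70°;  2α = 33.40°
edge 3: e_3 = (-1.44, +1.91);  n_3 = (+0.7985, +0.6020)
edge 4: e_4 = (-2.03, +0.51);  n_4 = (+0.2437, +0.9699)
∠(n_3, n_4) = 38.88°
δ = |180° − 38.88°| = 141.12°
141.12° > 2α = 33.40°  →  invalid

δ = 141.12°, invalid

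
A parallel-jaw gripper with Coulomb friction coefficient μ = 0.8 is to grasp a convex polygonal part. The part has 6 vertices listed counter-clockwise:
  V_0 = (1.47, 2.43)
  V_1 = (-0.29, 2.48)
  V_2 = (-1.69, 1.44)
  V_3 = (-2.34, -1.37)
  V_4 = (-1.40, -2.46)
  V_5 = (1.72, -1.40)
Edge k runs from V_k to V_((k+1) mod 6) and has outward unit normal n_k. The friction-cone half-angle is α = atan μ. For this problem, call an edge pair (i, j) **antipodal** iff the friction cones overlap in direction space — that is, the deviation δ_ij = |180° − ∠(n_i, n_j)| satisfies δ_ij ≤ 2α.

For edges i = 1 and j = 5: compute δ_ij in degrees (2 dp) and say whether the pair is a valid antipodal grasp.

α = atan 0.8 = 38.66°;  2α = 77.32°
edge 1: e_1 = (-1.40, -1.04);  n_1 = (-0.5963, +0.8027)
edge 5: e_5 = (-0.25, +3.83);  n_5 = (+0.9979, +0.0651)
∠(n_1, n_5) = 122.87°
δ = |180° − 122.87°| = 57.13°
57.13° ≤ 2α = 77.32°  →  valid

δ = 57.13°, valid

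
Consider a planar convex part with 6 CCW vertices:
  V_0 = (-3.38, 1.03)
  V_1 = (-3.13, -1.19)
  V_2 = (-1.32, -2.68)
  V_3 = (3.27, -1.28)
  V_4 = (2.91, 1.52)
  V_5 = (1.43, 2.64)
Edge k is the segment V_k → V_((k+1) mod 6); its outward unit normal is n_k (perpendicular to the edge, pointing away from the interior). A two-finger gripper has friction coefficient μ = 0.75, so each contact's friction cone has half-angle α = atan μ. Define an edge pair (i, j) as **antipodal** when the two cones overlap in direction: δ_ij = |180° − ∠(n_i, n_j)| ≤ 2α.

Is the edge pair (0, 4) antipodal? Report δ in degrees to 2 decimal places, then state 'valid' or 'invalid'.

α = atan 0.75 = 36.87°;  2α = 73.74°
edge 0: e_0 = (+0.25, -2.22);  n_0 = (-0.9937, -0.1119)
edge 4: e_4 = (-1.48, +1.12);  n_4 = (+0.6034, +0.7974)
∠(n_0, n_4) = 133.54°
δ = |180° − 133.54°| = 46.46°
46.46° ≤ 2α = 73.74°  →  valid

δ = 46.46°, valid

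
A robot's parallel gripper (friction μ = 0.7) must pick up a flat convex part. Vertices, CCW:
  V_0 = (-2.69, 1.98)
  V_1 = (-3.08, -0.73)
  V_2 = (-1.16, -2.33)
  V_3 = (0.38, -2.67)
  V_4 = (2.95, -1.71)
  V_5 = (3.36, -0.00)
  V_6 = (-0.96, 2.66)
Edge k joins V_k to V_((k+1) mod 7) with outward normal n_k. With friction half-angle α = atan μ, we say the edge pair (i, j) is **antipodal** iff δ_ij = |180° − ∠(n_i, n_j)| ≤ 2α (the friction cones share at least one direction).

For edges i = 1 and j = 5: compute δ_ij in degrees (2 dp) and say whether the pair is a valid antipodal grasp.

δ = 8.18°, valid

α = atan 0.7 = 34.99°;  2α = 69.98°
edge 1: e_1 = (+1.92, -1.60);  n_1 = (-0.6402, -0.7682)
edge 5: e_5 = (-4.32, +2.66);  n_5 = (+0.5243, +0.8515)
∠(n_1, n_5) = 171.82°
δ = |180° − 171.82°| = 8.18°
8.18° ≤ 2α = 69.98°  →  valid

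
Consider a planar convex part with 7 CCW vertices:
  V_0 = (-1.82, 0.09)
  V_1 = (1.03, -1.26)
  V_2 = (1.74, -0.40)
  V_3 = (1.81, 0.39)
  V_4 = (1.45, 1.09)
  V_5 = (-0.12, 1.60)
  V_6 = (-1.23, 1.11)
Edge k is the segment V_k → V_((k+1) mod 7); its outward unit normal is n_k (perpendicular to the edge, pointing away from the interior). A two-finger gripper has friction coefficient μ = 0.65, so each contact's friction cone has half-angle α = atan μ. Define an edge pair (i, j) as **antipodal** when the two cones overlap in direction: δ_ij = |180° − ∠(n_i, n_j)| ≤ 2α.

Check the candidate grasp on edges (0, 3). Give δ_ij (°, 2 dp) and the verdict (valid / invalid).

α = atan 0.65 = 33.02°;  2α = 66.05°
edge 0: e_0 = (+2.85, -1.35);  n_0 = (-0.4281, -0.9037)
edge 3: e_3 = (-0.36, +0.70);  n_3 = (+0.8893, +0.4573)
∠(n_0, n_3) = 142.56°
δ = |180° − 142.56°| = 37.44°
37.44° ≤ 2α = 66.05°  →  valid

δ = 37.44°, valid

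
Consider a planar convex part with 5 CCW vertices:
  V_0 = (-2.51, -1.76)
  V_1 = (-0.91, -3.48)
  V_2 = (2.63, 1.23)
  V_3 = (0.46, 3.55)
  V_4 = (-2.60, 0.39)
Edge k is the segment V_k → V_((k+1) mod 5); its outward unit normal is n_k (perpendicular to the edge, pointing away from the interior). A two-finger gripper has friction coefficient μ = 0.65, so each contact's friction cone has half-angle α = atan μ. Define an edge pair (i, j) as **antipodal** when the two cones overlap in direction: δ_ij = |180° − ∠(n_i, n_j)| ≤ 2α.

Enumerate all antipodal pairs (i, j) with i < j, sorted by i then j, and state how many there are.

count = 4; pairs: (0,2), (1,3), (1,4), (2,4)

α = atan 0.65 = 33.02°;  2α = 66.05°
n_0 = (-0.7322, -0.6811)
n_1 = (+0.7994, -0.6008)
n_2 = (+0.7303, +0.6831)
n_3 = (-0.7184, +0.6956)
n_4 = (-0.9991, -0.0418)
  (0,1): δ = 79.86°  ·
  (0,2): δ = 0.16°  ✓
  (0,3): δ = 92.99°  ·
  (0,4): δ = 139.47°  ·
  (1,2): δ = 99.99°  ·
  (1,3): δ = 7.15°  ✓
  (1,4): δ = 39.33°  ✓
  (2,3): δ = 87.17°  ·
  (2,4): δ = 40.69°  ✓
  (3,4): δ = 133.52°  ·
antipodal pairs: 4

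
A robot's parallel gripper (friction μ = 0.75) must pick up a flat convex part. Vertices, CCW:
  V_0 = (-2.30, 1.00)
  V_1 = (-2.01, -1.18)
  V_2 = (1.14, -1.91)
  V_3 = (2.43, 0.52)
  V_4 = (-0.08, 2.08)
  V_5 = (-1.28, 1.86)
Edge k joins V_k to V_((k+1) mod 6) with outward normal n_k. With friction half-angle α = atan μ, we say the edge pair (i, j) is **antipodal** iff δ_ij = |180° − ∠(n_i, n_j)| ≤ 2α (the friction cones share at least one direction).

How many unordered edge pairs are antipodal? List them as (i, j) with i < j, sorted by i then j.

count = 7; pairs: (0,2), (0,3), (1,3), (1,4), (1,5), (2,4), (2,5)

α = atan 0.75 = 36.87°;  2α = 73.74°
n_0 = (-0.9913, -0.1319)
n_1 = (-0.2258, -0.9742)
n_2 = (+0.8833, -0.4689)
n_3 = (+0.5279, +0.8493)
n_4 = (-0.1803, +0.9836)
n_5 = (-0.6446, +0.7645)
  (0,1): δ = 110.63°  ·
  (0,2): δ = 35.54°  ✓
  (0,3): δ = 50.56°  ✓
  (0,4): δ = 92.81°  ·
  (0,5): δ = 122.56°  ·
  (1,2): δ = 104.91°  ·
  (1,3): δ = 18.81°  ✓
  (1,4): δ = 23.44°  ✓
  (1,5): δ = 53.18°  ✓
  (2,3): δ = 93.90°  ·
  (2,4): δ = 51.65°  ✓
  (2,5): δ = 21.90°  ✓
  (3,4): δ = 137.75°  ·
  (3,5): δ = 108.00°  ·
  (4,5): δ = 150.25°  ·
antipodal pairs: 7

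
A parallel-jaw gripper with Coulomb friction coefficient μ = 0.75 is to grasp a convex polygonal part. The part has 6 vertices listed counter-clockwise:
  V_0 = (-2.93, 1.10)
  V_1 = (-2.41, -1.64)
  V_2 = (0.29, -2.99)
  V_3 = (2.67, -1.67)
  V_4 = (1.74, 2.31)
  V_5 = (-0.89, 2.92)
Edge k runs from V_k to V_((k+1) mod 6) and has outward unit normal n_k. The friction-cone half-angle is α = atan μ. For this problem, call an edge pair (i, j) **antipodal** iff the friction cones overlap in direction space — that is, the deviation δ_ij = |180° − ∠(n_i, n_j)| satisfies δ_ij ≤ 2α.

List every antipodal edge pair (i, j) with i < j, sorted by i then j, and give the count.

α = atan 0.75 = 36.87°;  2α = 73.74°
n_0 = (-0.9825, -0.1865)
n_1 = (-0.4472, -0.8944)
n_2 = (+0.4850, -0.8745)
n_3 = (+0.9738, +0.2275)
n_4 = (+0.2259, +0.9741)
n_5 = (-0.6657, +0.7462)
  (0,1): δ = 127.31°  ·
  (0,2): δ = 71.73°  ✓
  (0,3): δ = 2.41°  ✓
  (0,4): δ = 66.20°  ✓
  (0,5): δ = 120.99°  ·
  (1,2): δ = 124.42°  ·
  (1,3): δ = 50.28°  ✓
  (1,4): δ = 13.51°  ✓
  (1,5): δ = 68.30°  ✓
  (2,3): δ = 105.86°  ·
  (2,4): δ = 42.07°  ✓
  (2,5): δ = 12.72°  ✓
  (3,4): δ = 116.21°  ·
  (3,5): δ = 61.41°  ✓
  (4,5): δ = 125.20°  ·
antipodal pairs: 9

count = 9; pairs: (0,2), (0,3), (0,4), (1,3), (1,4), (1,5), (2,4), (2,5), (3,5)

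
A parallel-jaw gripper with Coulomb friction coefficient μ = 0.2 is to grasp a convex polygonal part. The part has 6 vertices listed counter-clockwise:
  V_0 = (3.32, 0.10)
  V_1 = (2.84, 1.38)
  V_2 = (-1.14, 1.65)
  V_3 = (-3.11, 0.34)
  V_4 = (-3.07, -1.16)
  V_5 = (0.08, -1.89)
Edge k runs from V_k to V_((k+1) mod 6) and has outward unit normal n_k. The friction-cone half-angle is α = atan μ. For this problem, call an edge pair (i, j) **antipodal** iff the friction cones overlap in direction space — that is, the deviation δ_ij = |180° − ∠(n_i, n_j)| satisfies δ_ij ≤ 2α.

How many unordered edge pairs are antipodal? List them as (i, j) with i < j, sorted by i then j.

count = 3; pairs: (0,3), (1,4), (2,5)

α = atan 0.2 = 11.31°;  2α = 22.62°
n_0 = (+0.9363, +0.3511)
n_1 = (+0.0677, +0.9977)
n_2 = (-0.5537, +0.8327)
n_3 = (-0.9996, -0.0267)
n_4 = (-0.2258, -0.9742)
n_5 = (+0.5234, -0.8521)
  (0,1): δ = 114.44°  ·
  (0,2): δ = 76.93°  ·
  (0,3): δ = 19.03°  ✓
  (0,4): δ = 56.40°  ·
  (0,5): δ = 101.00°  ·
  (1,2): δ = 142.50°  ·
  (1,3): δ = 84.59°  ·
  (1,4): δ = 9.17°  ✓
  (1,5): δ = 35.44°  ·
  (2,3): δ = 122.10°  ·
  (2,4): δ = 46.67°  ·
  (2,5): δ = 2.06°  ✓
  (3,4): δ = 104.58°  ·
  (3,5): δ = 59.97°  ·
  (4,5): δ = 135.39°  ·
antipodal pairs: 3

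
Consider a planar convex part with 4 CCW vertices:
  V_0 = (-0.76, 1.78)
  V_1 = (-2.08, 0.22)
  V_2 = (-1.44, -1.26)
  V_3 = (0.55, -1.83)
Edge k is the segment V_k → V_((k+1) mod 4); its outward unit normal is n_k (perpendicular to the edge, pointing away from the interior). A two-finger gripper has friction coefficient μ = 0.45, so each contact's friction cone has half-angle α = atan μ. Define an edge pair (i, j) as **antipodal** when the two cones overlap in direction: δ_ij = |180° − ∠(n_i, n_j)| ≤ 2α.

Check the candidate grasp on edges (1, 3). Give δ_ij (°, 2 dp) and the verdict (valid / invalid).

α = atan 0.45 = 24.23°;  2α = 48.46°
edge 1: e_1 = (+0.64, -1.48);  n_1 = (-0.9179, -0.3969)
edge 3: e_3 = (-1.31, +3.61);  n_3 = (+0.9400, +0.3411)
∠(n_1, n_3) = 176.56°
δ = |180° − 176.56°| = 3.44°
3.44° ≤ 2α = 48.46°  →  valid

δ = 3.44°, valid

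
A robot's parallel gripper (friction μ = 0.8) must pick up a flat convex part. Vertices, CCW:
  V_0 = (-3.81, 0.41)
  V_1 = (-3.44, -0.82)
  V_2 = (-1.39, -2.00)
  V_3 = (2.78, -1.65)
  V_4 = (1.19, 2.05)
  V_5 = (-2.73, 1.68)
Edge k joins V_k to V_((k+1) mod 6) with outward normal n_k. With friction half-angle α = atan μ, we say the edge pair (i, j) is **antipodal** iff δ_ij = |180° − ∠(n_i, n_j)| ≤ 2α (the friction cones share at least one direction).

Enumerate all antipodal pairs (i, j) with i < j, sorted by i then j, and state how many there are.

count = 7; pairs: (0,3), (1,3), (1,4), (2,3), (2,4), (2,5), (3,5)

α = atan 0.8 = 38.66°;  2α = 77.32°
n_0 = (-0.9576, -0.2881)
n_1 = (-0.4989, -0.8667)
n_2 = (+0.0836, -0.9965)
n_3 = (+0.9188, +0.3948)
n_4 = (-0.0940, +0.9956)
n_5 = (-0.7618, +0.6478)
  (0,1): δ = 136.67°  ·
  (0,2): δ = 101.94°  ·
  (0,3): δ = 6.51°  ✓
  (0,4): δ = 78.65°  ·
  (0,5): δ = 122.88°  ·
  (1,2): δ = 145.28°  ·
  (1,3): δ = 36.82°  ✓
  (1,4): δ = 35.32°  ✓
  (1,5): δ = 79.55°  ·
  (2,3): δ = 71.54°  ✓
  (2,4): δ = 0.59°  ✓
  (2,5): δ = 44.82°  ✓
  (3,4): δ = 107.86°  ·
  (3,5): δ = 63.63°  ✓
  (4,5): δ = 135.77°  ·
antipodal pairs: 7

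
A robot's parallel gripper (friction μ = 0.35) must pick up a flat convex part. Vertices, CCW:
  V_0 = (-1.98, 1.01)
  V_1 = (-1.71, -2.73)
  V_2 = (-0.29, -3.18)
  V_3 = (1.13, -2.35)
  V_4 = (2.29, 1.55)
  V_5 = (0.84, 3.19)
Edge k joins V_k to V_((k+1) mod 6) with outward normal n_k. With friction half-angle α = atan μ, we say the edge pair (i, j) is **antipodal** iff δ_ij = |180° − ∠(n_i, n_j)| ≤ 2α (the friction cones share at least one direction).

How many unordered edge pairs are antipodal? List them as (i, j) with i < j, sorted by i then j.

count = 5; pairs: (0,3), (0,4), (1,4), (2,5), (3,5)

α = atan 0.35 = 19.29°;  2α = 38.58°
n_0 = (-0.9974, -0.0720)
n_1 = (-0.3021, -0.9533)
n_2 = (+0.5046, -0.8633)
n_3 = (+0.9585, -0.2851)
n_4 = (+0.7492, +0.6624)
n_5 = (-0.6116, +0.7912)
  (0,1): δ = 111.71°  ·
  (0,2): δ = 63.82°  ·
  (0,3): δ = 20.69°  ✓
  (0,4): δ = 37.35°  ✓
  (0,5): δ = 123.58°  ·
  (1,2): δ = 132.11°  ·
  (1,3): δ = 88.98°  ·
  (1,4): δ = 30.94°  ✓
  (1,5): δ = 55.29°  ·
  (2,3): δ = 136.87°  ·
  (2,4): δ = 78.83°  ·
  (2,5): δ = 7.40°  ✓
  (3,4): δ = 121.95°  ·
  (3,5): δ = 35.73°  ✓
  (4,5): δ = 93.78°  ·
antipodal pairs: 5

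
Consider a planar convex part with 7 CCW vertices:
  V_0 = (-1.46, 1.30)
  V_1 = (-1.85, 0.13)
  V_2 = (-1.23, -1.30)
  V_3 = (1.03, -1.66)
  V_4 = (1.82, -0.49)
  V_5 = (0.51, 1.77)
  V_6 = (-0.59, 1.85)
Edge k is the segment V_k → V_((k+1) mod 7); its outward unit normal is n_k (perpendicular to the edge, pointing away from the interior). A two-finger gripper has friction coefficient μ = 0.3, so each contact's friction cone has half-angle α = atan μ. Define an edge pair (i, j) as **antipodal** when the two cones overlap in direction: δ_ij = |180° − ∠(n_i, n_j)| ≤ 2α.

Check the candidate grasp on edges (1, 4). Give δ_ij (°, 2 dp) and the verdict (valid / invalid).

α = atan 0.3 = 16.70°;  2α = 33.40°
edge 1: e_1 = (+0.62, -1.43);  n_1 = (-0.9175, -0.3978)
edge 4: e_4 = (-1.31, +2.26);  n_4 = (+0.8652, +0.5015)
∠(n_1, n_4) = 173.34°
δ = |180° − 173.34°| = 6.66°
6.66° ≤ 2α = 33.40°  →  valid

δ = 6.66°, valid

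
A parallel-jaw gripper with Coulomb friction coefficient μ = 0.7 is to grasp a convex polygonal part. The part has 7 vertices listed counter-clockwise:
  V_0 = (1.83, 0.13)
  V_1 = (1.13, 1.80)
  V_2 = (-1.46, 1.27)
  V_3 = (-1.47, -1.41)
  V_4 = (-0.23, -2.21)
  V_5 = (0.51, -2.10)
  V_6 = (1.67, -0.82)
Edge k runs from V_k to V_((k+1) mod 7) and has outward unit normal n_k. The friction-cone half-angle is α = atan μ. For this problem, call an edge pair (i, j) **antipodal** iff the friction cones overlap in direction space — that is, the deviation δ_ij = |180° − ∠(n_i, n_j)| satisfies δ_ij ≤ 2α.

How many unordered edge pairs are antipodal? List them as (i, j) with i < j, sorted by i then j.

count = 9; pairs: (0,2), (0,3), (1,3), (1,4), (1,5), (1,6), (2,5), (2,6), (3,6)

α = atan 0.7 = 34.99°;  2α = 69.98°
n_0 = (+0.9223, +0.3866)
n_1 = (-0.2005, +0.9797)
n_2 = (-1.0000, +0.0037)
n_3 = (-0.5421, -0.8403)
n_4 = (+0.1470, -0.9891)
n_5 = (+0.7410, -0.6715)
n_6 = (+0.9861, -0.1661)
  (0,1): δ = 101.18°  ·
  (0,2): δ = 22.96°  ✓
  (0,3): δ = 34.43°  ✓
  (0,4): δ = 75.71°  ·
  (0,5): δ = 115.07°  ·
  (0,6): δ = 147.70°  ·
  (1,2): δ = 101.78°  ·
  (1,3): δ = 44.39°  ✓
  (1,4): δ = 3.11°  ✓
  (1,5): δ = 36.25°  ✓
  (1,6): δ = 68.87°  ✓
  (2,3): δ = 122.61°  ·
  (2,4): δ = 81.33°  ·
  (2,5): δ = 41.97°  ✓
  (2,6): δ = 9.35°  ✓
  (3,4): δ = 138.72°  ·
  (3,5): δ = 99.36°  ·
  (3,6): δ = 66.73°  ✓
  (4,5): δ = 140.64°  ·
  (4,6): δ = 108.02°  ·
  (5,6): δ = 147.38°  ·
antipodal pairs: 9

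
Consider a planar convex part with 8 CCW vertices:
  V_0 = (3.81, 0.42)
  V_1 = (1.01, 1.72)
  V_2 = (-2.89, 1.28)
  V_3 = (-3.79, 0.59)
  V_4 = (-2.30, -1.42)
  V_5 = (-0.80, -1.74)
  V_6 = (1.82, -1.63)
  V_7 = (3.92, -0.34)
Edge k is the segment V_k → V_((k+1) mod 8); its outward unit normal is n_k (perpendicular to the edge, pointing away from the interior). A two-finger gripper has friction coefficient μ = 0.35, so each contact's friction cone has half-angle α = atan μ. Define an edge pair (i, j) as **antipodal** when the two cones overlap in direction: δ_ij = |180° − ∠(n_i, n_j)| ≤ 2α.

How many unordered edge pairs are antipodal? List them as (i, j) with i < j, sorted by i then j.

count = 9; pairs: (0,3), (0,4), (0,5), (1,4), (1,5), (1,6), (2,5), (2,6), (3,7)

α = atan 0.35 = 19.29°;  2α = 38.58°
n_0 = (+0.4211, +0.9070)
n_1 = (-0.1121, +0.9937)
n_2 = (-0.6084, +0.7936)
n_3 = (-0.8033, -0.5955)
n_4 = (-0.2086, -0.9780)
n_5 = (+0.0419, -0.9991)
n_6 = (+0.5234, -0.8521)
n_7 = (+0.9897, +0.1432)
  (0,1): δ = 148.66°  ·
  (0,2): δ = 117.62°  ·
  (0,3): δ = 28.55°  ✓
  (0,4): δ = 12.86°  ✓
  (0,5): δ = 27.31°  ✓
  (0,6): δ = 56.47°  ·
  (0,7): δ = 123.14°  ·
  (1,2): δ = 148.96°  ·
  (1,3): δ = 59.89°  ·
  (1,4): δ = 18.48°  ✓
  (1,5): δ = 4.03°  ✓
  (1,6): δ = 25.12°  ✓
  (1,7): δ = 91.80°  ·
  (2,3): δ = 90.93°  ·
  (2,4): δ = 49.52°  ·
  (2,5): δ = 35.07°  ✓
  (2,6): δ = 5.91°  ✓
  (2,7): δ = 60.76°  ·
  (3,4): δ = 138.59°  ·
  (3,5): δ = 124.15°  ·
  (3,6): δ = 94.99°  ·
  (3,7): δ = 28.31°  ✓
  (4,5): δ = 165.55°  ·
  (4,6): δ = 136.40°  ·
  (4,7): δ = 69.72°  ·
  (5,6): δ = 150.84°  ·
  (5,7): δ = 84.17°  ·
  (6,7): δ = 113.33°  ·
antipodal pairs: 9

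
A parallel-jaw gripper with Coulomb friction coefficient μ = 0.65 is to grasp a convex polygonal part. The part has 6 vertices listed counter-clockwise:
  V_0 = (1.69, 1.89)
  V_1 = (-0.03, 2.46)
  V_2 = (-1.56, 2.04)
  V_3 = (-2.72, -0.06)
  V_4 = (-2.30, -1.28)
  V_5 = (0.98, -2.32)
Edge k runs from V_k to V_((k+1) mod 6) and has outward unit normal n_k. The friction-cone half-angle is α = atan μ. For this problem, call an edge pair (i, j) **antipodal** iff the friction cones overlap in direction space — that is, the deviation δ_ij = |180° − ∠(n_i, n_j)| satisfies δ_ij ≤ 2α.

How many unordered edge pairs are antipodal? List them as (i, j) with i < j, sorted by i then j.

count = 6; pairs: (0,3), (0,4), (1,4), (1,5), (2,5), (3,5)

α = atan 0.65 = 33.02°;  2α = 66.05°
n_0 = (+0.3146, +0.9492)
n_1 = (-0.2647, +0.9643)
n_2 = (-0.8753, +0.4835)
n_3 = (-0.9455, -0.3255)
n_4 = (-0.3022, -0.9532)
n_5 = (+0.9861, -0.1663)
  (0,1): δ = 146.31°  ·
  (0,2): δ = 100.58°  ·
  (0,3): δ = 52.67°  ✓
  (0,4): δ = 0.74°  ✓
  (0,5): δ = 98.76°  ·
  (1,2): δ = 134.27°  ·
  (1,3): δ = 86.35°  ·
  (1,4): δ = 32.94°  ✓
  (1,5): δ = 65.08°  ✓
  (2,3): δ = 132.09°  ·
  (2,4): δ = 78.68°  ·
  (2,5): δ = 19.34°  ✓
  (3,4): δ = 126.59°  ·
  (3,5): δ = 28.57°  ✓
  (4,5): δ = 81.98°  ·
antipodal pairs: 6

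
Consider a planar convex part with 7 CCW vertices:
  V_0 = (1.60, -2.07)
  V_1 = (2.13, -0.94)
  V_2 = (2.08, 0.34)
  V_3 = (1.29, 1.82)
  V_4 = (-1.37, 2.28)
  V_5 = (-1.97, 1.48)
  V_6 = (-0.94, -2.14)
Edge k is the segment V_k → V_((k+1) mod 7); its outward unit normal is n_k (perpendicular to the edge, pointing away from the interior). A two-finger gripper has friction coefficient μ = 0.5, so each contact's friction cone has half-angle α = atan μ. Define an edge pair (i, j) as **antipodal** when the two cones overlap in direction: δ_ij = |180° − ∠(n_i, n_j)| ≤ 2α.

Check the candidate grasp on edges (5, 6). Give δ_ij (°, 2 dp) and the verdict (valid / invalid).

δ = 104.30°, invalid

α = atan 0.5 = 26.57°;  2α = 53.13°
edge 5: e_5 = (+1.03, -3.62);  n_5 = (-0.9618, -0.2737)
edge 6: e_6 = (+2.54, +0.07);  n_6 = (+0.0275, -0.9996)
∠(n_5, n_6) = 75.70°
δ = |180° − 75.70°| = 104.30°
104.30° > 2α = 53.13°  →  invalid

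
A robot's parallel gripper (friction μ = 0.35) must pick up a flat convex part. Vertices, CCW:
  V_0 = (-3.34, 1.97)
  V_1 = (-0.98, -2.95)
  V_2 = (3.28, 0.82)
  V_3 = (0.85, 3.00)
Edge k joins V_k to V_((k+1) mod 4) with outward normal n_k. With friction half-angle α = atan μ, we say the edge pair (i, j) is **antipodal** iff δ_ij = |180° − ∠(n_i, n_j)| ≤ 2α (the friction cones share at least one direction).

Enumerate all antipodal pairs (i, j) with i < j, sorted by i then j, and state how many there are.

α = atan 0.35 = 19.29°;  2α = 38.58°
n_0 = (-0.9016, -0.4325)
n_1 = (+0.6627, -0.7489)
n_2 = (+0.6678, +0.7444)
n_3 = (-0.2387, +0.9711)
  (0,1): δ = 74.12°  ·
  (0,2): δ = 22.48°  ✓
  (0,3): δ = 78.18°  ·
  (1,2): δ = 83.40°  ·
  (1,3): δ = 27.70°  ✓
  (2,3): δ = 124.29°  ·
antipodal pairs: 2

count = 2; pairs: (0,2), (1,3)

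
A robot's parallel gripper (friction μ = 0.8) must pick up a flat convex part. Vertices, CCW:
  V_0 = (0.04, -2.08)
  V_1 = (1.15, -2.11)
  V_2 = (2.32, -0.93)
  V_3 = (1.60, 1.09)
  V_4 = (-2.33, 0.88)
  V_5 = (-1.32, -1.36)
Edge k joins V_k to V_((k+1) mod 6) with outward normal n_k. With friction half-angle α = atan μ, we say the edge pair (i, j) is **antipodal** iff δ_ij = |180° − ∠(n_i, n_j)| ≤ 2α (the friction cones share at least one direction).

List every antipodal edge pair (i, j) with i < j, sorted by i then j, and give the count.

count = 8; pairs: (0,2), (0,3), (1,3), (1,4), (2,4), (2,5), (3,4), (3,5)

α = atan 0.8 = 38.66°;  2α = 77.32°
n_0 = (-0.0270, -0.9996)
n_1 = (+0.7101, -0.7041)
n_2 = (+0.9420, +0.3357)
n_3 = (-0.0534, +0.9986)
n_4 = (-0.9116, -0.4110)
n_5 = (-0.4679, -0.8838)
  (0,1): δ = 133.21°  ·
  (0,2): δ = 68.83°  ✓
  (0,3): δ = 4.61°  ✓
  (0,4): δ = 115.82°  ·
  (0,5): δ = 153.65°  ·
  (1,2): δ = 115.63°  ·
  (1,3): δ = 42.19°  ✓
  (1,4): δ = 69.03°  ✓
  (1,5): δ = 106.86°  ·
  (2,3): δ = 106.56°  ·
  (2,4): δ = 4.65°  ✓
  (2,5): δ = 42.48°  ✓
  (3,4): δ = 68.79°  ✓
  (3,5): δ = 30.96°  ✓
  (4,5): δ = 142.17°  ·
antipodal pairs: 8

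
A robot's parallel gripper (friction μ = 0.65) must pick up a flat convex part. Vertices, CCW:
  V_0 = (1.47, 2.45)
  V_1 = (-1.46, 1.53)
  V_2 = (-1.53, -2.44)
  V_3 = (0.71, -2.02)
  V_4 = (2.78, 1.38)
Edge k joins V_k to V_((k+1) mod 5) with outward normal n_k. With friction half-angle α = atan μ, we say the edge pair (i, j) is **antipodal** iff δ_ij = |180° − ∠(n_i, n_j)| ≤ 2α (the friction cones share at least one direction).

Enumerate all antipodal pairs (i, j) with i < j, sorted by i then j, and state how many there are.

α = atan 0.65 = 33.02°;  2α = 66.05°
n_0 = (-0.2996, +0.9541)
n_1 = (-0.9998, +0.0176)
n_2 = (+0.1843, -0.9829)
n_3 = (+0.8542, -0.5200)
n_4 = (+0.6326, +0.7745)
  (0,1): δ = 108.44°  ·
  (0,2): δ = 6.81°  ✓
  (0,3): δ = 41.23°  ✓
  (0,4): δ = 123.33°  ·
  (1,2): δ = 78.37°  ·
  (1,3): δ = 30.32°  ✓
  (1,4): δ = 51.77°  ✓
  (2,3): δ = 131.95°  ·
  (2,4): δ = 49.86°  ✓
  (3,4): δ = 97.91°  ·
antipodal pairs: 5

count = 5; pairs: (0,2), (0,3), (1,3), (1,4), (2,4)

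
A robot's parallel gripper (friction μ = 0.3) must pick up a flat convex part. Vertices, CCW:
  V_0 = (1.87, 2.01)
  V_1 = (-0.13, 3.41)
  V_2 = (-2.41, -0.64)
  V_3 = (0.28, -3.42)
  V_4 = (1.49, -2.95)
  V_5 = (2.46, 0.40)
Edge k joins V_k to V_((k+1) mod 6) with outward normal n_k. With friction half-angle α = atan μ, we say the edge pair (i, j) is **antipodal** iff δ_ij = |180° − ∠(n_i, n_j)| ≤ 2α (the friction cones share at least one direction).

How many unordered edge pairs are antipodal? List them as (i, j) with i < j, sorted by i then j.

count = 3; pairs: (0,2), (1,4), (2,5)

α = atan 0.3 = 16.70°;  2α = 33.40°
n_0 = (+0.5735, +0.8192)
n_1 = (-0.8714, +0.4906)
n_2 = (-0.7186, -0.6954)
n_3 = (+0.3621, -0.9321)
n_4 = (+0.9605, -0.2781)
n_5 = (+0.9389, +0.3441)
  (0,1): δ = 84.39°  ·
  (0,2): δ = 10.95°  ✓
  (0,3): δ = 56.22°  ·
  (0,4): δ = 108.84°  ·
  (0,5): δ = 145.12°  ·
  (1,2): δ = 106.56°  ·
  (1,3): δ = 39.39°  ·
  (1,4): δ = 13.23°  ✓
  (1,5): δ = 49.50°  ·
  (2,3): δ = 112.83°  ·
  (2,4): δ = 60.21°  ·
  (2,5): δ = 23.93°  ✓
  (3,4): δ = 127.38°  ·
  (3,5): δ = 91.10°  ·
  (4,5): δ = 143.73°  ·
antipodal pairs: 3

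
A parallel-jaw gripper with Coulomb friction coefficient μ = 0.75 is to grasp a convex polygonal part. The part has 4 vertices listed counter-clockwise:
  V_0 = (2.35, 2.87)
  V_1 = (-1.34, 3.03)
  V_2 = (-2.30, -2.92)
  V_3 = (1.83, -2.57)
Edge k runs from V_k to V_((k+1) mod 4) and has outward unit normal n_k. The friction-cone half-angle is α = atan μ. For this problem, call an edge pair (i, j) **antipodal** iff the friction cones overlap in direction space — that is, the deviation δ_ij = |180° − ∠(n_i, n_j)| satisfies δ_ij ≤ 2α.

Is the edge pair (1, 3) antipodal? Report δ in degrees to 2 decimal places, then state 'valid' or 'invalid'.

α = atan 0.75 = 36.87°;  2α = 73.74°
edge 1: e_1 = (-0.96, -5.95);  n_1 = (-0.9872, +0.1593)
edge 3: e_3 = (+0.52, +5.44);  n_3 = (+0.9955, -0.0952)
∠(n_1, n_3) = 176.29°
δ = |180° − 176.29°| = 3.71°
3.71° ≤ 2α = 73.74°  →  valid

δ = 3.71°, valid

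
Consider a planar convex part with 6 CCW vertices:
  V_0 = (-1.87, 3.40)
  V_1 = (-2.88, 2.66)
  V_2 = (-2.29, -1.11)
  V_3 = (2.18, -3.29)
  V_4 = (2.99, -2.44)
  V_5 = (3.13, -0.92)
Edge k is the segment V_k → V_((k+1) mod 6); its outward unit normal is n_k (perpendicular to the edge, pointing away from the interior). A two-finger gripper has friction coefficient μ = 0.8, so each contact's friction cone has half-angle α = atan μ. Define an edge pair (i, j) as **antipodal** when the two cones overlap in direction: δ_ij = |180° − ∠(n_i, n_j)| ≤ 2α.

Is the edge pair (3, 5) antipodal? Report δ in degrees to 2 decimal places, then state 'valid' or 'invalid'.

δ = 87.21°, invalid

α = atan 0.8 = 38.66°;  2α = 77.32°
edge 3: e_3 = (+0.81, +0.85);  n_3 = (+0.7239, -0.6899)
edge 5: e_5 = (-5.00, +4.32);  n_5 = (+0.6538, +0.7567)
∠(n_3, n_5) = 92.79°
δ = |180° − 92.79°| = 87.21°
87.21° > 2α = 77.32°  →  invalid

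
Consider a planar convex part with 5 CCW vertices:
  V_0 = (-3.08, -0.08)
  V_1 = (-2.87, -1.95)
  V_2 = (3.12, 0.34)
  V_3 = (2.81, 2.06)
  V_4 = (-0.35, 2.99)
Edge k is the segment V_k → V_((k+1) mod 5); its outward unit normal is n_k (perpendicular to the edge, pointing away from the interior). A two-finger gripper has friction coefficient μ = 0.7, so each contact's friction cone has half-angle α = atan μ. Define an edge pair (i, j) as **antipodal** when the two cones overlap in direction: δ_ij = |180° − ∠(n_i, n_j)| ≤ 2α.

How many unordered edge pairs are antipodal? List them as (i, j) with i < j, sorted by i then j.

α = atan 0.7 = 34.99°;  2α = 69.98°
n_0 = (-0.9938, -0.1116)
n_1 = (+0.3571, -0.9341)
n_2 = (+0.9841, +0.1774)
n_3 = (+0.2823, +0.9593)
n_4 = (-0.7473, +0.6645)
  (0,1): δ = 75.49°  ·
  (0,2): δ = 3.81°  ✓
  (0,3): δ = 67.19°  ✓
  (0,4): δ = 131.95°  ·
  (1,2): δ = 100.71°  ·
  (1,3): δ = 37.32°  ✓
  (1,4): δ = 27.43°  ✓
  (2,3): δ = 116.62°  ·
  (2,4): δ = 51.86°  ✓
  (3,4): δ = 115.25°  ·
antipodal pairs: 5

count = 5; pairs: (0,2), (0,3), (1,3), (1,4), (2,4)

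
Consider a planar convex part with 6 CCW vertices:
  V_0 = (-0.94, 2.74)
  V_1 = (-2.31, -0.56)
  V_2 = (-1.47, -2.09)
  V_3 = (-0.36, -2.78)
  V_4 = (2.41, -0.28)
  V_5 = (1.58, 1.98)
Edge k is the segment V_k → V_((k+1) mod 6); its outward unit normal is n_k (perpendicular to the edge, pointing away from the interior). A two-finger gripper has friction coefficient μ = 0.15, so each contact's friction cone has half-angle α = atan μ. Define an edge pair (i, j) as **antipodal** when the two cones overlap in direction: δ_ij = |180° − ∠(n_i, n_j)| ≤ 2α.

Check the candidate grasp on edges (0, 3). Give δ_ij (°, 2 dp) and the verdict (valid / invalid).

α = atan 0.15 = 8.53°;  2α = 17.06°
edge 0: e_0 = (-1.37, -3.30);  n_0 = (-0.9236, +0.3834)
edge 3: e_3 = (+2.77, +2.50);  n_3 = (+0.6700, -0.7424)
∠(n_0, n_3) = 154.61°
δ = |180° − 154.61°| = 25.39°
25.39° > 2α = 17.06°  →  invalid

δ = 25.39°, invalid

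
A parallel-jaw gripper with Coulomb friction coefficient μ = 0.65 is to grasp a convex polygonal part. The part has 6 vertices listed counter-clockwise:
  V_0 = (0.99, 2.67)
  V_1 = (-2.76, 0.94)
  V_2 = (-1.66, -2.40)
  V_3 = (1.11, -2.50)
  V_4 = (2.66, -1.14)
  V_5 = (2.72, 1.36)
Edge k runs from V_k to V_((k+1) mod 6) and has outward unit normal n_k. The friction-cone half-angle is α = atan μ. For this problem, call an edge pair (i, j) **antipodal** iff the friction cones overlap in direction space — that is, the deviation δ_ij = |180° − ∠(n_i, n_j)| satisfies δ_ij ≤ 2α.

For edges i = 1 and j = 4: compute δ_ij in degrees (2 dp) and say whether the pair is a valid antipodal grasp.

α = atan 0.65 = 33.02°;  2α = 66.05°
edge 1: e_1 = (+1.10, -3.34);  n_1 = (-0.9498, -0.3128)
edge 4: e_4 = (+0.06, +2.50);  n_4 = (+0.9997, -0.0240)
∠(n_1, n_4) = 160.40°
δ = |180° − 160.40°| = 19.60°
19.60° ≤ 2α = 66.05°  →  valid

δ = 19.60°, valid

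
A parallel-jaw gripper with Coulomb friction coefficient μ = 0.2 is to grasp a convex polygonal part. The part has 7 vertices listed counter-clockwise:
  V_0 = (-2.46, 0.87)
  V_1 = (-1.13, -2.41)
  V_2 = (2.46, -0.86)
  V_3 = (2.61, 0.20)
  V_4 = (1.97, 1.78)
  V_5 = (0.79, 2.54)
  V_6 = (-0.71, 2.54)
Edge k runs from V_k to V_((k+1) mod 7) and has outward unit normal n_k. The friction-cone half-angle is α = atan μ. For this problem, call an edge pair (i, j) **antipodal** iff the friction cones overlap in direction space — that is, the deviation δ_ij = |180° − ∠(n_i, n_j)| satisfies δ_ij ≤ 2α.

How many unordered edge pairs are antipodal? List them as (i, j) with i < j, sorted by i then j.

α = atan 0.2 = 11.31°;  2α = 22.62°
n_0 = (-0.9267, -0.3758)
n_1 = (+0.3964, -0.9181)
n_2 = (+0.9901, -0.1401)
n_3 = (+0.9268, +0.3754)
n_4 = (+0.5415, +0.8407)
n_5 = (+0.0000, +1.0000)
n_6 = (-0.6904, +0.7234)
  (0,1): δ = 88.72°  ·
  (0,2): δ = 30.13°  ·
  (0,3): δ = 0.02°  ✓
  (0,4): δ = 35.14°  ·
  (0,5): δ = 67.93°  ·
  (0,6): δ = 111.59°  ·
  (1,2): δ = 121.41°  ·
  (1,3): δ = 91.30°  ·
  (1,4): δ = 56.14°  ·
  (1,5): δ = 23.35°  ·
  (1,6): δ = 20.31°  ✓
  (2,3): δ = 149.89°  ·
  (2,4): δ = 114.73°  ·
  (2,5): δ = 81.95°  ·
  (2,6): δ = 38.29°  ·
  (3,4): δ = 144.84°  ·
  (3,5): δ = 112.05°  ·
  (3,6): δ = 68.39°  ·
  (4,5): δ = 147.22°  ·
  (4,6): δ = 103.56°  ·
  (5,6): δ = 136.34°  ·
antipodal pairs: 2

count = 2; pairs: (0,3), (1,6)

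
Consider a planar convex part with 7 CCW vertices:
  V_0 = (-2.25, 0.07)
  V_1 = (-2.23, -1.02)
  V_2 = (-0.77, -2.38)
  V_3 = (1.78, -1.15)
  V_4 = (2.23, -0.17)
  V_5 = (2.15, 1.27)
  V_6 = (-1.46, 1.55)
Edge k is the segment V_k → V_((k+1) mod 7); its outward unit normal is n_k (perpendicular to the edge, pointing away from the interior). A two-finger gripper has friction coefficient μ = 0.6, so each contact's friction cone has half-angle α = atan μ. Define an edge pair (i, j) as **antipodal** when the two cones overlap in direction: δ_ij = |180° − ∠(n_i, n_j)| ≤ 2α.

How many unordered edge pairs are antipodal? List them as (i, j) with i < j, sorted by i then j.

α = atan 0.6 = 30.96°;  2α = 61.93°
n_0 = (-0.9998, -0.0183)
n_1 = (-0.6816, -0.7317)
n_2 = (+0.4345, -0.9007)
n_3 = (+0.9088, -0.4173)
n_4 = (+0.9985, +0.0555)
n_5 = (+0.0773, +0.9970)
n_6 = (-0.8822, +0.4709)
  (0,1): δ = 134.02°  ·
  (0,2): δ = 65.30°  ·
  (0,3): δ = 25.71°  ✓
  (0,4): δ = 2.13°  ✓
  (0,5): δ = 84.51°  ·
  (0,6): δ = 150.86°  ·
  (1,2): δ = 111.28°  ·
  (1,3): δ = 71.69°  ·
  (1,4): δ = 43.85°  ✓
  (1,5): δ = 38.53°  ✓
  (1,6): δ = 104.88°  ·
  (2,3): δ = 140.41°  ·
  (2,4): δ = 112.57°  ·
  (2,5): δ = 30.19°  ✓
  (2,6): δ = 36.16°  ✓
  (3,4): δ = 152.16°  ·
  (3,5): δ = 69.77°  ·
  (3,6): δ = 3.43°  ✓
  (4,5): δ = 97.61°  ·
  (4,6): δ = 31.27°  ✓
  (5,6): δ = 113.66°  ·
antipodal pairs: 8

count = 8; pairs: (0,3), (0,4), (1,4), (1,5), (2,5), (2,6), (3,6), (4,6)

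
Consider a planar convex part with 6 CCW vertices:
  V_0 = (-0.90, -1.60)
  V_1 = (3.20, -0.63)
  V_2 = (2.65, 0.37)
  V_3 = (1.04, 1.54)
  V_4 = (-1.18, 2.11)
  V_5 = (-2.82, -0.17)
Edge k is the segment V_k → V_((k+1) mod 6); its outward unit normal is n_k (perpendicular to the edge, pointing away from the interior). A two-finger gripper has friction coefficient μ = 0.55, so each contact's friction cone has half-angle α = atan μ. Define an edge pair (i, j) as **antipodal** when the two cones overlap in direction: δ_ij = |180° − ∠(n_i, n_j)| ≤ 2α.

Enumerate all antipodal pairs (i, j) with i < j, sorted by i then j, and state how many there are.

count = 6; pairs: (0,2), (0,3), (0,4), (1,5), (2,5), (3,5)

α = atan 0.55 = 28.81°;  2α = 57.62°
n_0 = (+0.2302, -0.9731)
n_1 = (+0.8762, +0.4819)
n_2 = (+0.5879, +0.8090)
n_3 = (+0.2487, +0.9686)
n_4 = (-0.8118, +0.5839)
n_5 = (-0.5973, -0.8020)
  (0,1): δ = 74.50°  ·
  (0,2): δ = 49.32°  ✓
  (0,3): δ = 27.71°  ✓
  (0,4): δ = 40.96°  ✓
  (0,5): δ = 130.01°  ·
  (1,2): δ = 154.82°  ·
  (1,3): δ = 133.21°  ·
  (1,4): δ = 64.54°  ·
  (1,5): δ = 24.51°  ✓
  (2,3): δ = 158.39°  ·
  (2,4): δ = 89.72°  ·
  (2,5): δ = 0.67°  ✓
  (3,4): δ = 111.33°  ·
  (3,5): δ = 22.28°  ✓
  (4,5): δ = 90.95°  ·
antipodal pairs: 6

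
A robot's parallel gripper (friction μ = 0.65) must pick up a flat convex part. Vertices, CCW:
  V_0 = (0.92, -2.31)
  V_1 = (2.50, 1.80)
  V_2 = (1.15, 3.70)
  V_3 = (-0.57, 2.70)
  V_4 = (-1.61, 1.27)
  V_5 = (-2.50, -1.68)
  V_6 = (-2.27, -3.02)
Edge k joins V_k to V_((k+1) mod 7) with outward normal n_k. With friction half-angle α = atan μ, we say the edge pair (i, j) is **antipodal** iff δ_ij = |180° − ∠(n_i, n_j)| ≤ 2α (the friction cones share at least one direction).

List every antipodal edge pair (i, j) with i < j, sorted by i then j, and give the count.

count = 9; pairs: (0,2), (0,3), (0,4), (0,5), (1,4), (1,5), (2,6), (3,6), (4,6)

α = atan 0.65 = 33.02°;  2α = 66.05°
n_0 = (+0.9334, -0.3588)
n_1 = (+0.8152, +0.5792)
n_2 = (-0.5026, +0.8645)
n_3 = (-0.8087, +0.5882)
n_4 = (-0.9574, +0.2888)
n_5 = (-0.9856, -0.1692)
n_6 = (+0.2173, -0.9761)
  (0,1): δ = 123.58°  ·
  (0,2): δ = 38.80°  ✓
  (0,3): δ = 15.00°  ✓
  (0,4): δ = 4.24°  ✓
  (0,5): δ = 30.77°  ✓
  (0,6): δ = 123.58°  ·
  (1,2): δ = 95.22°  ·
  (1,3): δ = 71.42°  ·
  (1,4): δ = 52.18°  ✓
  (1,5): δ = 25.66°  ✓
  (1,6): δ = 67.15°  ·
  (2,3): δ = 156.20°  ·
  (2,4): δ = 136.96°  ·
  (2,5): δ = 110.43°  ·
  (2,6): δ = 17.63°  ✓
  (3,4): δ = 160.76°  ·
  (3,5): δ = 134.23°  ·
  (3,6): δ = 41.42°  ✓
  (4,5): δ = 153.47°  ·
  (4,6): δ = 60.66°  ✓
  (5,6): δ = 87.19°  ·
antipodal pairs: 9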